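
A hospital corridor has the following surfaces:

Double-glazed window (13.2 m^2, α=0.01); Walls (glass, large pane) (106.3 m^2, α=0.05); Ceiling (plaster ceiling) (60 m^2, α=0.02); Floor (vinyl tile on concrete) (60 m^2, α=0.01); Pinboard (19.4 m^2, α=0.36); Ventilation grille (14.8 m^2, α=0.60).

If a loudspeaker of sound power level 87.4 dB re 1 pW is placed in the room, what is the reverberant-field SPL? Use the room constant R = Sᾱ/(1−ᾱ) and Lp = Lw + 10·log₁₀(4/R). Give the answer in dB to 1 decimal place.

79.4 dB

Σ(Sᵢαᵢ) = 13.2×0.01 + 106.3×0.05 + 60×0.02 + 60×0.01 + 19.4×0.36 + 14.8×0.60 = 23.111; total area S = 273.7 m^2.
ᾱ = 23.111/273.7 = 0.0844; R = Sᾱ/(1−ᾱ) = 23.111/(1−0.0844) = 25.241 m^2.
Lp = Lw + 10 log₁₀(4/R) = 87.4 -8.00 = 79.4 dB.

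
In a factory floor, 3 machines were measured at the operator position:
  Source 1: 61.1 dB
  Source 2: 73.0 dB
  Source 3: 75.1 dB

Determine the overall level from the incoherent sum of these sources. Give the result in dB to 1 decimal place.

Σ 10^(Lᵢ/10) = 5.36e+07.
Back to dB: 10·log₁₀ Σ = 77.3 dB.

77.3 dB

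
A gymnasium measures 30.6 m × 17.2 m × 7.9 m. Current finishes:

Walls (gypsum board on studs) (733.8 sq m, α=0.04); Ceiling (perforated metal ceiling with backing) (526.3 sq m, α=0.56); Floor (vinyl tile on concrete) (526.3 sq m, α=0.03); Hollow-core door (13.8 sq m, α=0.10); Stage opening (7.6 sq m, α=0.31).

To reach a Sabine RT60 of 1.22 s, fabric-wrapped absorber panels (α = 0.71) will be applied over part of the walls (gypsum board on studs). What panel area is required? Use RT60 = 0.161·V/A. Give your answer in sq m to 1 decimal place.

306.1

A₁ = Σ Sᵢαᵢ = 733.8·0.04 + 526.3·0.56 + 526.3·0.03 + 13.8·0.10 + 7.6·0.31 = 343.605 sabins.
V = 4157.928 m³. Target absorption A₂ = 0.161 × 4157.928 / 1.22 = 548.710 sabins.
ΔA needed = 548.710 − 343.605 = 205.105 sabins.
Each sq m of panel replacing the walls (gypsum board on studs) adds (0.71 − 0.04) = 0.67 sabins.
Area = ΔA/Δα = 205.105/0.67 = 306.1 sq m.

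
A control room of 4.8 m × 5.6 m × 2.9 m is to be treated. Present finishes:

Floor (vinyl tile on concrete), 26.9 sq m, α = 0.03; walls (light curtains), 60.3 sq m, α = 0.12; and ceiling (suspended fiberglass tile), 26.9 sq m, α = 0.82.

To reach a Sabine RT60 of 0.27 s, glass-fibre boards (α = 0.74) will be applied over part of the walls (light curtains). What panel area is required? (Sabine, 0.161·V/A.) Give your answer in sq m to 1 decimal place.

Equivalent absorption area: A₁ = 26.9·0.03 + 60.3·0.12 + 26.9·0.82 = 30.101 sq m.
V = 77.952 m³. Target absorption A₂ = 0.161 × 77.952 / 0.27 = 46.482 sabins.
Absorption to add: 46.482 − 30.101 = 16.381 sabins.
Each sq m of panel replacing the walls (light curtains) adds (0.74 − 0.12) = 0.62 sabins.
Area = ΔA/Δα = 16.381/0.62 = 26.4 sq m.

26.4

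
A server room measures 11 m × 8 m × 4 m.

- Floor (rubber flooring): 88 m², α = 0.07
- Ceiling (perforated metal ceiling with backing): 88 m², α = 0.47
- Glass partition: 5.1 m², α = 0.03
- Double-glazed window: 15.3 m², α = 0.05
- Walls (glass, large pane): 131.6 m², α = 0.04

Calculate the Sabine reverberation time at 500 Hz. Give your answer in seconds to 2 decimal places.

Total absorption A = 88×0.07 + 88×0.47 + 5.1×0.03 + 15.3×0.05 + 131.6×0.04
  = 6.160 + 41.360 + 0.153 + 0.765 + 5.264 = 53.702 m² sabins.
Room volume: 352 m³.
Sabine: RT60 = 0.161 × 352 / 53.702 = 1.06 s.

1.06 s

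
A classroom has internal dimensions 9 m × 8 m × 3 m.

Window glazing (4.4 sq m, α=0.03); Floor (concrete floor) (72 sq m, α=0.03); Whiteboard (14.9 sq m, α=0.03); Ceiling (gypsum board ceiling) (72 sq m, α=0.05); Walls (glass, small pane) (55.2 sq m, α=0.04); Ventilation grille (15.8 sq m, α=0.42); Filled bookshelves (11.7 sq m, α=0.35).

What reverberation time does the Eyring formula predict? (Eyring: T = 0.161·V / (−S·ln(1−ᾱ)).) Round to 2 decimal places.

1.73 seconds

S = Σ Sᵢ = 246.0 sq m.
Absorption A = 4.4·0.03 + 72·0.03 + 14.9·0.03 + 72·0.05 + 55.2·0.04 + 15.8·0.42 + 11.7·0.35 = 19.278 sabins.
Mean coefficient ᾱ = A/S = 0.0784.
−S·ln(1−ᾱ) = −246.0 × ln(1 − 0.0784) = 20.084.
V = 9 × 8 × 3 = 216 m³.
RT60 = 0.161 × 216 / 20.084 = 1.73 s.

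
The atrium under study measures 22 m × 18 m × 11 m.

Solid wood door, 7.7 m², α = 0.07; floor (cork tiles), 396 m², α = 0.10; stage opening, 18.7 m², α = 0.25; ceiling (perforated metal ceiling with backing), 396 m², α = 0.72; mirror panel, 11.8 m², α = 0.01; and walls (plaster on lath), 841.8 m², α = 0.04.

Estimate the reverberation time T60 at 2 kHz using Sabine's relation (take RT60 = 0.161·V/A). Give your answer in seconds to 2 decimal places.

1.93 s

Equivalent absorption area: A = 7.7*0.07 + 396*0.10 + 18.7*0.25 + 396*0.72 + 11.8*0.01 + 841.8*0.04 = 363.724 m².
V = 22·18·11 = 4356 m³.
Sabine: RT60 = 0.161 × 4356 / 363.724 = 1.93 s.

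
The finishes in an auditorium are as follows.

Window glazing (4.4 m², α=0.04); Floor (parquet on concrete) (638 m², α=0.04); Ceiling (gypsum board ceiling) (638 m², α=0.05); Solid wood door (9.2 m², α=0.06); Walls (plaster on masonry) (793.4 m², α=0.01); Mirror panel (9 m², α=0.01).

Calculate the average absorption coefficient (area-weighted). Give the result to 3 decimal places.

Total surface area S = 2092.0 m².
Σ(Sᵢαᵢ) = 4.4*0.04 + 638*0.04 + 638*0.05 + 9.2*0.06 + 793.4*0.01 + 9*0.01 = 66.172.
ᾱ = 66.172 / 2092.0 = 0.032.

0.032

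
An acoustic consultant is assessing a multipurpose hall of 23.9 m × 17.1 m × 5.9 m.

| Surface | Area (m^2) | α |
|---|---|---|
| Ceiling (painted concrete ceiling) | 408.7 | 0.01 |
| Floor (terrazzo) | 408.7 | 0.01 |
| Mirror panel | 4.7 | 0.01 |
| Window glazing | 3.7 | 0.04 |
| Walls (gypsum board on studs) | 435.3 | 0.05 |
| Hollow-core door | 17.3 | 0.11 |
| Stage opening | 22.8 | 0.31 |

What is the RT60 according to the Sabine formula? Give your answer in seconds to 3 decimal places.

Summing Sᵢαᵢ: 4.087 + 4.087 + 0.047 + 0.148 + 21.765 + 1.903 + 7.068 → A = 39.105 sabins.
Room volume: 2411.271 m³.
T = 0.161 V/A = 0.161·2411.271/39.105 = 9.927 s.

9.927 s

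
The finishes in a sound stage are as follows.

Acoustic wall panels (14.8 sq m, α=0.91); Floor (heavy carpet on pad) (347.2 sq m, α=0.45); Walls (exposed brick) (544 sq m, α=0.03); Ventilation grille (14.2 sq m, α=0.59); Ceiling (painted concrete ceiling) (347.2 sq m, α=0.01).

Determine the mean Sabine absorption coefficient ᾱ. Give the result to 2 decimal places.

Total surface area S = 1267.4 sq m.
Σ(Sᵢαᵢ) = 14.8×0.91 + 347.2×0.45 + 544×0.03 + 14.2×0.59 + 347.2×0.01 = 197.878.
ᾱ = 197.878 / 1267.4 = 0.16.

0.16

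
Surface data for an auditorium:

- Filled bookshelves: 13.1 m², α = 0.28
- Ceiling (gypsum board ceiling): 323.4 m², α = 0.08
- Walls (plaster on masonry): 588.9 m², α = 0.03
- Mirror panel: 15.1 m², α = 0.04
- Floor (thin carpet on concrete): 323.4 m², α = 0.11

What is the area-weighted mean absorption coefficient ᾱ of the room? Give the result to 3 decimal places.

S = Σ Sᵢ = 13.1 + 323.4 + 588.9 + 15.1 + 323.4 = 1263.9 m².
Weighted sum Σ Sα = 83.385.
ᾱ = A/S = 0.066.

0.066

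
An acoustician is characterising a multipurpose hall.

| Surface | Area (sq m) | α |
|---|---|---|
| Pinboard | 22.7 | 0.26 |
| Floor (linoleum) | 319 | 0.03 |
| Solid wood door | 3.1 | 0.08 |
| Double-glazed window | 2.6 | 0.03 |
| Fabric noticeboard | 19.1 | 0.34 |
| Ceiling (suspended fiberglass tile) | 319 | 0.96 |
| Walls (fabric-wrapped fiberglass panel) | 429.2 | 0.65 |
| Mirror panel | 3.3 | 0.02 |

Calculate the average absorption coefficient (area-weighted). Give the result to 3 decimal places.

0.543

Total surface area S = 1118.0 sq m.
Σ(Sᵢαᵢ) = 22.7×0.26 + 319×0.03 + 3.1×0.08 + 2.6×0.03 + 19.1×0.34 + 319×0.96 + 429.2×0.65 + 3.3×0.02 = 607.578.
ᾱ = A/S = 0.543.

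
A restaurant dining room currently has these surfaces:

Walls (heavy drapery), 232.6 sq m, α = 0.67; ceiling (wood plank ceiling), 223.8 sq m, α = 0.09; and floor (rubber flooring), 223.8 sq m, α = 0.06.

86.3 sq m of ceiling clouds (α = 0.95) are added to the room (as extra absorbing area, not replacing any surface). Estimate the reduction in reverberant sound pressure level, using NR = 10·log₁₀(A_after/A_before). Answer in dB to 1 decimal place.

1.6 dB

Total absorption A_before = 232.6·0.67 + 223.8·0.09 + 223.8·0.06
  = 155.842 + 20.142 + 13.428 = 189.412 sq m sabins.
Added absorption = 86.3 × 0.95 = 81.985 sabins.
New total A_after = 271.397 sabins.
Reduction = 10 log₁₀(A_after/A_before) = 10 log₁₀(1.4328) = 1.6 dB.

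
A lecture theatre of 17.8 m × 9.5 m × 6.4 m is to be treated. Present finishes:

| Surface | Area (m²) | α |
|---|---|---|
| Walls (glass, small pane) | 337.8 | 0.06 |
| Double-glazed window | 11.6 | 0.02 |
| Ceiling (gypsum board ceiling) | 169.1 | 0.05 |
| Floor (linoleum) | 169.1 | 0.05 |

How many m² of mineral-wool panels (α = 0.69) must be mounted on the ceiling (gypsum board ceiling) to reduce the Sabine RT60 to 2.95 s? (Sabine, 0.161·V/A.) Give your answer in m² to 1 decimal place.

Summing Sᵢαᵢ: 20.268 + 0.232 + 8.455 + 8.455 → A₁ = 37.410 sabins.
Required A₂ = 0.161·1082.24/2.95 = 59.065 sabins.
ΔA needed = 59.065 − 37.410 = 21.655 sabins.
Net gain per m²: Δα = 0.69 − 0.05 = 0.64.
Panel area = 21.655 / 0.64 = 33.8 m².

33.8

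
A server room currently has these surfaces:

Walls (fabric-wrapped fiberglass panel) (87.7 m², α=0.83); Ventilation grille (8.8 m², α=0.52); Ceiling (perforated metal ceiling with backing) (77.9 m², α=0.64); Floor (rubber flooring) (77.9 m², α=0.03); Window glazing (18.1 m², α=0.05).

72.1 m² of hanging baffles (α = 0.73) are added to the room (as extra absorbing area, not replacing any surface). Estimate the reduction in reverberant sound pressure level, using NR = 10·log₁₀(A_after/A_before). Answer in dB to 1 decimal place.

Summing Sᵢαᵢ: 72.791 + 4.576 + 49.856 + 2.337 + 0.905 → A_before = 130.465 sabins.
Treatment contributes 72.1·0.73 = 52.633 sabins.
New total A_after = 183.098 sabins.
NR = 10·log₁₀(183.098/130.465) = 1.5 dB.

1.5 dB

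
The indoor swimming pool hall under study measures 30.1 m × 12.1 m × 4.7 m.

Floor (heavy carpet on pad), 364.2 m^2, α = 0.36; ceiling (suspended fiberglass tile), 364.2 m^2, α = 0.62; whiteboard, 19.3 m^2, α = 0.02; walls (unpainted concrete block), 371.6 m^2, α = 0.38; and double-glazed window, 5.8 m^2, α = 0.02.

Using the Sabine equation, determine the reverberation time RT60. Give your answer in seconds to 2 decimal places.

Summing Sᵢαᵢ: 131.112 + 225.804 + 0.386 + 141.208 + 0.116 → A = 498.626 sabins.
Volume V = 30.1 × 12.1 × 4.7 = 1711.787 m³.
RT60 = 0.161 · V / A = 0.161 × 1711.787 / 498.626 = 0.55 s.

0.55 seconds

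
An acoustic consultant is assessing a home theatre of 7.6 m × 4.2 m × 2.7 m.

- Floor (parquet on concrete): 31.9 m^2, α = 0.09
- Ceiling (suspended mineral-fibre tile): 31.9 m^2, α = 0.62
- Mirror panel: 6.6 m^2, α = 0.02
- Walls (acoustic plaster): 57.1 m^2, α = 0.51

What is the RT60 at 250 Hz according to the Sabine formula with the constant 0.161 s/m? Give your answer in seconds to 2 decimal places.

0.27 sec

Total absorption A = 31.9*0.09 + 31.9*0.62 + 6.6*0.02 + 57.1*0.51
  = 2.871 + 19.778 + 0.132 + 29.121 = 51.902 m^2 sabins.
Room volume: 86.184 m³.
Sabine: RT60 = 0.161 × 86.184 / 51.902 = 0.27 s.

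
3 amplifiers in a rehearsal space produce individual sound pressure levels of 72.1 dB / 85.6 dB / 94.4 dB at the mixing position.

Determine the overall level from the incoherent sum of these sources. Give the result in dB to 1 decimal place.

Sum in the linear (power) domain: Σ 10^(Lᵢ/10) = 10^(72.1/10) + 10^(85.6/10) + 10^(94.4/10) = 3.134e+09.
Combined level = 10 log₁₀(3.134e+09) = 95.0 dB.

95.0 dB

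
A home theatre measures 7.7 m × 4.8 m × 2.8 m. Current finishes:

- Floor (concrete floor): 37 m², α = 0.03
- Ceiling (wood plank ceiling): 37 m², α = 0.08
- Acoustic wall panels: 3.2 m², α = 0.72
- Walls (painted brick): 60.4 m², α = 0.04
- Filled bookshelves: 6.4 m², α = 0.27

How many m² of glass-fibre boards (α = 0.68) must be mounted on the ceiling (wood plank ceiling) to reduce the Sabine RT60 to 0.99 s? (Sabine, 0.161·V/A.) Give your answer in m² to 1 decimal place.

10.5

A₁ = Σ Sᵢαᵢ = 37*0.03 + 37*0.08 + 3.2*0.72 + 60.4*0.04 + 6.4*0.27 = 10.518 sabins.
Required A₂ = 0.161·103.488/0.99 = 16.830 sabins.
Absorption to add: 16.830 − 10.518 = 6.312 sabins.
Net gain per m²: Δα = 0.68 − 0.08 = 0.60.
Area = ΔA/Δα = 6.312/0.60 = 10.5 m².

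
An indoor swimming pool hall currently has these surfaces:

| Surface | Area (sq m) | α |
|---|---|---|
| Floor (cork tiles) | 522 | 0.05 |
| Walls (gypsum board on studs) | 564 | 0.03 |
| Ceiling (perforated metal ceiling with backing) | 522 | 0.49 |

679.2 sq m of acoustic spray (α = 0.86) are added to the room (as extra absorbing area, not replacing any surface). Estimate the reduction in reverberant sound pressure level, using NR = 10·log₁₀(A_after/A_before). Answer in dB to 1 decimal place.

4.7 dB

A_before = Σ Sᵢαᵢ = 522×0.05 + 564×0.03 + 522×0.49 = 298.800 sabins.
Treatment contributes 679.2·0.86 = 584.112 sabins.
New total A_after = 882.912 sabins.
NR = 10·log₁₀(882.912/298.800) = 4.7 dB.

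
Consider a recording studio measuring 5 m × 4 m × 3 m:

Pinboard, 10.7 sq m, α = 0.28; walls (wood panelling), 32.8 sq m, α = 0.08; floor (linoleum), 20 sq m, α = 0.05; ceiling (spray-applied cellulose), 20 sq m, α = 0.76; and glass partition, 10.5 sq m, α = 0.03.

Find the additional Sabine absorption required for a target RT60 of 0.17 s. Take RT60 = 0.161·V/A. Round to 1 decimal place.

Summing Sᵢαᵢ: 2.996 + 2.624 + 1.000 + 15.200 + 0.315 → A₁ = 22.135 sabins.
V = 60 m³. Required absorption A₂ = 0.161 × 60 / 0.17 = 56.824 sabins.
Additional absorption ΔA = 56.824 − 22.135 = 34.7 sabins.

34.7 sabins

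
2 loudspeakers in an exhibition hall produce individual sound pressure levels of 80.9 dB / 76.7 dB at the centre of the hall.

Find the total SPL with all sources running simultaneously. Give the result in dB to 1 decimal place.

82.3 dB

Converting to relative power and adding: 10^(80.9/10) + 10^(76.7/10) = 1.698e+08.
Back to dB: 10·log₁₀ Σ = 82.3 dB.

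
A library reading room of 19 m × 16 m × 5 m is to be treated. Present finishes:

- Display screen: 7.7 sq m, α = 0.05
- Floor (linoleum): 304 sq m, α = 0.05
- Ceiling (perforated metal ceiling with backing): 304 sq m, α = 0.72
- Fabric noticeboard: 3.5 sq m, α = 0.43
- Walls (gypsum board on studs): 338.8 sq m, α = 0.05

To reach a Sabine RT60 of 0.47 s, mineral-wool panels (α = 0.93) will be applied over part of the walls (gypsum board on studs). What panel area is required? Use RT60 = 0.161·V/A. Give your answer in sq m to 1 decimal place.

Total absorption A₁ = 7.7·0.05 + 304·0.05 + 304·0.72 + 3.5·0.43 + 338.8·0.05
  = 0.385 + 15.200 + 218.880 + 1.505 + 16.940 = 252.910 sq m sabins.
V = 1520 m³. Target absorption A₂ = 0.161 × 1520 / 0.47 = 520.681 sabins.
ΔA needed = 520.681 − 252.910 = 267.771 sabins.
Each sq m of panel replacing the walls (gypsum board on studs) adds (0.93 − 0.05) = 0.88 sabins.
Area = ΔA/Δα = 267.771/0.88 = 304.3 sq m.

304.3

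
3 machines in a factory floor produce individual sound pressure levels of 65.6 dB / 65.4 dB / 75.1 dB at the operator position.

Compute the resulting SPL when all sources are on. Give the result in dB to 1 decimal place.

Σ 10^(Lᵢ/10) = 3.946e+07.
L_total = 10·log₁₀(3.946e+07) = 76.0 dB.

76.0 dB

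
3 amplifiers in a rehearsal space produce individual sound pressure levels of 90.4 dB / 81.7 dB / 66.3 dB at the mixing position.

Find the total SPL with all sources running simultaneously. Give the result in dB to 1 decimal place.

Sum in the linear (power) domain: Σ 10^(Lᵢ/10) = 10^(90.4/10) + 10^(81.7/10) + 10^(66.3/10) = 1.249e+09.
L_total = 10·log₁₀(1.249e+09) = 91.0 dB.

91.0 dB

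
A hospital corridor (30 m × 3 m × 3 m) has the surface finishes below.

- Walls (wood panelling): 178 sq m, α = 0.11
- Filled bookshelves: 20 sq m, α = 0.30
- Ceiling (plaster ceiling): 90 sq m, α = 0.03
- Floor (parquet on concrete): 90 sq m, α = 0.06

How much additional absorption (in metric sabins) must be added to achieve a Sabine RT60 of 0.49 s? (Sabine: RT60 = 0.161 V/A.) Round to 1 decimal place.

A₁ = Σ Sᵢαᵢ = 178×0.11 + 20×0.30 + 90×0.03 + 90×0.06 = 33.680 sabins.
V = 270 m³. Required absorption A₂ = 0.161 × 270 / 0.49 = 88.714 sabins.
Additional absorption ΔA = 88.714 − 33.680 = 55.0 sabins.

55.0 sabins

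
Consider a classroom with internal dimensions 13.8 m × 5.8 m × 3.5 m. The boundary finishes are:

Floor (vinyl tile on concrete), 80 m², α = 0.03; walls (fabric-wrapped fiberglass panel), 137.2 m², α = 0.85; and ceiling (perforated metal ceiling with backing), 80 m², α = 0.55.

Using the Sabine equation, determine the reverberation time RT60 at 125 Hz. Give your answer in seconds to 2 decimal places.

0.28 sec

Total absorption A = 80·0.03 + 137.2·0.85 + 80·0.55
  = 2.400 + 116.620 + 44.000 = 163.020 m² sabins.
Volume V = 13.8 × 5.8 × 3.5 = 280.14 m³.
Sabine: RT60 = 0.161 × 280.14 / 163.020 = 0.28 s.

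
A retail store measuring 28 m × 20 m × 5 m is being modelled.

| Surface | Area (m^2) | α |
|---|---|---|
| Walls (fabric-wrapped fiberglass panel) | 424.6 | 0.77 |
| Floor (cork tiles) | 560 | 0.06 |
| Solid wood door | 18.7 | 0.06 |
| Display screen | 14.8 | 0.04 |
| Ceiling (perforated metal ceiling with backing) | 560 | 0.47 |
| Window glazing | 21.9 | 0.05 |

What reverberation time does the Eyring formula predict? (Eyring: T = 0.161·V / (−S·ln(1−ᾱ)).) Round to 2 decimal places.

0.57 s

Total surface area S = 424.6 + 560 + 18.7 + 14.8 + 560 + 21.9 = 1600.0 m^2.
Σ(Sᵢαᵢ) = 424.6·0.77 + 560·0.06 + 18.7·0.06 + 14.8·0.04 + 560·0.47 + 21.9·0.05 = 626.551.
ᾱ = 626.551 / 1600.0 = 0.3916.
Eyring denominator: −S ln(1−ᾱ) = 795.076.
V = 28 × 20 × 5 = 2800 m³.
T = 0.161·V/[−S·ln(1−ᾱ)] = 0.161·2800/795.076 = 0.57 s.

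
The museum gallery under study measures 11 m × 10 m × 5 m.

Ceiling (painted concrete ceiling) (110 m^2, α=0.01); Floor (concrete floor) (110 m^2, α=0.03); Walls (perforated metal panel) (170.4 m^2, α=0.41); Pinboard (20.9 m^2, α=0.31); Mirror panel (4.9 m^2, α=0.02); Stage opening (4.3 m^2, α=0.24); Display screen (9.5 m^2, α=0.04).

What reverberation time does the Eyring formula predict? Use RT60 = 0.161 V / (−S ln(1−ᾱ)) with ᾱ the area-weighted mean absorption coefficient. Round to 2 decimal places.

Total surface area S = 110 + 110 + 170.4 + 20.9 + 4.9 + 4.3 + 9.5 = 430.0 m^2.
Σ(Sᵢαᵢ) = 110·0.01 + 110·0.03 + 170.4·0.41 + 20.9·0.31 + 4.9·0.02 + 4.3·0.24 + 9.5·0.04 = 82.253.
Mean coefficient ᾱ = A/S = 0.1913.
−S·ln(1−ᾱ) = −430.0 × ln(1 − 0.1913) = 91.301.
V = 11 × 10 × 5 = 550 m³.
RT60 = 0.161 × 550 / 91.301 = 0.97 s.

0.97 s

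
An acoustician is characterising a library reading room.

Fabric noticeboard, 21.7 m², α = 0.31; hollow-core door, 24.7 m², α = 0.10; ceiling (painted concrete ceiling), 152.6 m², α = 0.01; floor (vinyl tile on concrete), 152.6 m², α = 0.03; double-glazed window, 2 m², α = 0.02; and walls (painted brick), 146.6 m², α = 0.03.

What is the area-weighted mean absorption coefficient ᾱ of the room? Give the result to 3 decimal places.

0.039

S = Σ Sᵢ = 21.7 + 24.7 + 152.6 + 152.6 + 2 + 146.6 = 500.2 m².
Σ(Sᵢαᵢ) = 21.7·0.31 + 24.7·0.10 + 152.6·0.01 + 152.6·0.03 + 2·0.02 + 146.6·0.03 = 19.739.
ᾱ = A/S = 0.039.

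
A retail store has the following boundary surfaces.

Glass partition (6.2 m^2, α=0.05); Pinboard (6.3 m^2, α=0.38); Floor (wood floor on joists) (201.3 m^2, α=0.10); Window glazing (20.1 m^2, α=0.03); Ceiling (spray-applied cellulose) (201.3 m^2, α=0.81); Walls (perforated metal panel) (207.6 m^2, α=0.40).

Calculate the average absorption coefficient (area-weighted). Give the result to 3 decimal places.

Total surface area S = 642.8 m^2.
Σ(Sᵢαᵢ) = 6.2×0.05 + 6.3×0.38 + 201.3×0.10 + 20.1×0.03 + 201.3×0.81 + 207.6×0.40 = 269.530.
ᾱ = 269.530 / 642.8 = 0.419.

0.419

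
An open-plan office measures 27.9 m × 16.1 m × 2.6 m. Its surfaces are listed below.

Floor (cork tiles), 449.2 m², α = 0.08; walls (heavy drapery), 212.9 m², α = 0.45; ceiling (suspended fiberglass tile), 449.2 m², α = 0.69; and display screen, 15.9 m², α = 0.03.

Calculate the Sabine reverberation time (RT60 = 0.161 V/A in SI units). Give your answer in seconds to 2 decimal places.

Summing Sᵢαᵢ: 35.936 + 95.805 + 309.948 + 0.477 → A = 442.166 sabins.
V = 27.9·16.1·2.6 = 1167.894 m³.
T = 0.161 V/A = 0.161·1167.894/442.166 = 0.43 s.

0.43 s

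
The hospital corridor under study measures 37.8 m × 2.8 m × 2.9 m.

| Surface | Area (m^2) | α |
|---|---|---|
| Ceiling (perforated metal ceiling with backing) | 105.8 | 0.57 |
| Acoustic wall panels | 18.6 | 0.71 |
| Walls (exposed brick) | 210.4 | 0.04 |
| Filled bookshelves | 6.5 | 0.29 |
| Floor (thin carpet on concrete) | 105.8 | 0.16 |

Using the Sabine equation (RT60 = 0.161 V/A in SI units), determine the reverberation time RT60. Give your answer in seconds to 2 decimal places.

0.49 s

A = Σ Sᵢαᵢ = 105.8*0.57 + 18.6*0.71 + 210.4*0.04 + 6.5*0.29 + 105.8*0.16 = 100.741 sabins.
V = 37.8·2.8·2.9 = 306.936 m³.
Sabine: RT60 = 0.161 × 306.936 / 100.741 = 0.49 s.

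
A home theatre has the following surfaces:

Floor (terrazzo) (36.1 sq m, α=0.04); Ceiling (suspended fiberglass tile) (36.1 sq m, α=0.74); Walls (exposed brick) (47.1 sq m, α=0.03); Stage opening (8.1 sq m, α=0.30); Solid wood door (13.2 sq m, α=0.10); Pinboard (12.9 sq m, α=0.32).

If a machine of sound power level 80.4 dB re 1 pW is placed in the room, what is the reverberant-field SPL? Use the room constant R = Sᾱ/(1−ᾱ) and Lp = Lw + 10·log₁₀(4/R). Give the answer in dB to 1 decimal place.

Σ(Sᵢαᵢ) = 36.1·0.04 + 36.1·0.74 + 47.1·0.03 + 8.1·0.30 + 13.2·0.10 + 12.9·0.32 = 37.449; total area S = 153.5 sq m.
ᾱ = 0.2440, so room constant R = A/(1−ᾱ) = 49.536 sq m.
Lp = Lw + 10 log₁₀(4/R) = 80.4 -10.93 = 69.5 dB.

69.5 dB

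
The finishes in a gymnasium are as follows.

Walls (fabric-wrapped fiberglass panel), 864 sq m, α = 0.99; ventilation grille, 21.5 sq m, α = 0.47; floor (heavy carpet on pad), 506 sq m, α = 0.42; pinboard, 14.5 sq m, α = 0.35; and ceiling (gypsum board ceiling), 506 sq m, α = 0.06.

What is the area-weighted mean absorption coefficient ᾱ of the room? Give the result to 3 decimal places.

S = Σ Sᵢ = 864 + 21.5 + 506 + 14.5 + 506 = 1912.0 sq m.
Σ(Sᵢαᵢ) = 864·0.99 + 21.5·0.47 + 506·0.42 + 14.5·0.35 + 506·0.06 = 1113.420.
ᾱ = 1113.420 / 1912.0 = 0.582.

0.582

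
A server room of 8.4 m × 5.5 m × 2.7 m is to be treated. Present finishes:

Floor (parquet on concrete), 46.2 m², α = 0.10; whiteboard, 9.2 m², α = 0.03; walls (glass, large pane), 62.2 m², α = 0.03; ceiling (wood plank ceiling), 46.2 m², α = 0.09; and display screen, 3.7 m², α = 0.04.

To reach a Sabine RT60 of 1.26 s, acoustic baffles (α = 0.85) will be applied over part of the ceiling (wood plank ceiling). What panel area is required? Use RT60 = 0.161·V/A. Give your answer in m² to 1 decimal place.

A₁ = Σ Sᵢαᵢ = 46.2*0.10 + 9.2*0.03 + 62.2*0.03 + 46.2*0.09 + 3.7*0.04 = 11.068 sabins.
Required A₂ = 0.161·124.74/1.26 = 15.939 sabins.
Absorption to add: 15.939 − 11.068 = 4.871 sabins.
Each m² of panel replacing the ceiling (wood plank ceiling) adds (0.85 − 0.09) = 0.76 sabins.
Area = ΔA/Δα = 4.871/0.76 = 6.4 m².

6.4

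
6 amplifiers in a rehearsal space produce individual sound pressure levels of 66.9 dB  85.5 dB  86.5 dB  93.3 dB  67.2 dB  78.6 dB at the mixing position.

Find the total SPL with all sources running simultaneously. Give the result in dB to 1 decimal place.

Converting to relative power and adding: 10^(66.9/10) + 10^(85.5/10) + 10^(86.5/10) + 10^(93.3/10) + 10^(67.2/10) + 10^(78.6/10) = 3.022e+09.
L_total = 10·log₁₀(3.022e+09) = 94.8 dB.

94.8 dB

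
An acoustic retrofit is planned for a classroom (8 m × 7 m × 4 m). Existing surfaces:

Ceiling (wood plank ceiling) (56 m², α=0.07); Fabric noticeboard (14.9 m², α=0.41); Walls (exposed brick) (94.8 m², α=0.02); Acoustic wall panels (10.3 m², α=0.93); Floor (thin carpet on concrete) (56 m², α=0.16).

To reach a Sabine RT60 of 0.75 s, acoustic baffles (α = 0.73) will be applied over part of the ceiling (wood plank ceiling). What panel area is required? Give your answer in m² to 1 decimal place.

A₁ = Σ Sᵢαᵢ = 56*0.07 + 14.9*0.41 + 94.8*0.02 + 10.3*0.93 + 56*0.16 = 30.464 sabins.
Required A₂ = 0.161·224/0.75 = 48.085 sabins.
Absorption to add: 48.085 − 30.464 = 17.621 sabins.
Each m² of panel replacing the ceiling (wood plank ceiling) adds (0.73 − 0.07) = 0.66 sabins.
Area = ΔA/Δα = 17.621/0.66 = 26.7 m².

26.7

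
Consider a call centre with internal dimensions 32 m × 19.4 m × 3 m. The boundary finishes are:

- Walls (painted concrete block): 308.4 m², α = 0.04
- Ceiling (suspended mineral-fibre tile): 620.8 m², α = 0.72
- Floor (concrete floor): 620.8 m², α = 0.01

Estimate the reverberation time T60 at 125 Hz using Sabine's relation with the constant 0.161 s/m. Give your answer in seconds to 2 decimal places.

Equivalent absorption area: A = 308.4·0.04 + 620.8·0.72 + 620.8·0.01 = 465.520 m².
Volume V = 32 × 19.4 × 3 = 1862.4 m³.
Sabine: RT60 = 0.161 × 1862.4 / 465.520 = 0.64 s.

0.64 sec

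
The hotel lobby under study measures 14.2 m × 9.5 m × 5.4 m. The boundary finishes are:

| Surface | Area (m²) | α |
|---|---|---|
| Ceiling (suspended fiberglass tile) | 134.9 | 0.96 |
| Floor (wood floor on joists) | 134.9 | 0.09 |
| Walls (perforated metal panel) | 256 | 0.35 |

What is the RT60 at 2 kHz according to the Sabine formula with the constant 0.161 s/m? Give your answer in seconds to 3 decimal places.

A = Σ Sᵢαᵢ = 134.9·0.96 + 134.9·0.09 + 256·0.35 = 231.245 sabins.
V = 14.2·9.5·5.4 = 728.46 m³.
RT60 = 0.161 · V / A = 0.161 × 728.46 / 231.245 = 0.507 s.

0.507 sec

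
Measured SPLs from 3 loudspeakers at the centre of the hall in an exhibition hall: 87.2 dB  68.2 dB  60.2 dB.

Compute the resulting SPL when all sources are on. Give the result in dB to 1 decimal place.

Converting to relative power and adding: 10^(87.2/10) + 10^(68.2/10) + 10^(60.2/10) = 5.325e+08.
L_total = 10·log₁₀(5.325e+08) = 87.3 dB.

87.3 dB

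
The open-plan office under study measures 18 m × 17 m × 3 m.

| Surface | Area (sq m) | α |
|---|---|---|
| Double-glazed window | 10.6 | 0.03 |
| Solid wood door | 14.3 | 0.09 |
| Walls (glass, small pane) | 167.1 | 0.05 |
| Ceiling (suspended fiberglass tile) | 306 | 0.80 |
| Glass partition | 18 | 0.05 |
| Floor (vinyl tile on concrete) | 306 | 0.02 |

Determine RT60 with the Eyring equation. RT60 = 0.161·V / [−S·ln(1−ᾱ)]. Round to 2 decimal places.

Total surface area S = 10.6 + 14.3 + 167.1 + 306 + 18 + 306 = 822.0 sq m.
Σ(Sᵢαᵢ) = 10.6×0.03 + 14.3×0.09 + 167.1×0.05 + 306×0.80 + 18×0.05 + 306×0.02 = 261.780.
Mean coefficient ᾱ = A/S = 0.3185.
−S·ln(1−ᾱ) = −822.0 × ln(1 − 0.3185) = 315.203.
V = 18 × 17 × 3 = 918 m³.
T = 0.161·V/[−S·ln(1−ᾱ)] = 0.161·918/315.203 = 0.47 s.

0.47 seconds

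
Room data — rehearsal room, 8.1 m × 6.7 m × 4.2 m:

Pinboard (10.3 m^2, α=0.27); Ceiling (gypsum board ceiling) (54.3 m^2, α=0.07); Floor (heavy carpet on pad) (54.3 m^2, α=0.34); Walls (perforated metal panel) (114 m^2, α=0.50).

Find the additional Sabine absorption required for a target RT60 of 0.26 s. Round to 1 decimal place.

59.1 sabins

Summing Sᵢαᵢ: 2.781 + 3.801 + 18.462 + 57.000 → A₁ = 82.044 sabins.
Target A₂ = 0.161·227.934/0.26 = 141.144 sabins (V = 227.934 m³).
Additional absorption ΔA = 141.144 − 82.044 = 59.1 sabins.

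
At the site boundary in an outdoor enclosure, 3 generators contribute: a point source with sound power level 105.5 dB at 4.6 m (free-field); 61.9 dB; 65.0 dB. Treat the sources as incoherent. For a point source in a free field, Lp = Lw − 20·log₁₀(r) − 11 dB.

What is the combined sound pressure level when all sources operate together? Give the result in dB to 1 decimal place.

81.4 dB

Source at 4.6 m: Lp = 105.5 − 20·log₁₀(4.6) − 11 = 81.2 dB.
Sum in the linear (power) domain: Σ 10^(Lᵢ/10) = 10^(81.2/10) + 10^(61.9/10) + 10^(65.0/10) = 1.365e+08.
Back to dB: 10·log₁₀ Σ = 81.4 dB.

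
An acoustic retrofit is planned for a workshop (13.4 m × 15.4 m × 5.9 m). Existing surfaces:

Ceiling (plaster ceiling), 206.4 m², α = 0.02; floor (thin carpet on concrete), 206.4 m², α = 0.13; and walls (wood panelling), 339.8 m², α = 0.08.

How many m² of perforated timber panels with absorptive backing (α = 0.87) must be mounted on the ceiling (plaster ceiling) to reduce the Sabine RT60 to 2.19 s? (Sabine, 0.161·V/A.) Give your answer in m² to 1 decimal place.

36.9

Summing Sᵢαᵢ: 4.128 + 26.832 + 27.184 → A₁ = 58.144 sabins.
Required A₂ = 0.161·1217.524/2.19 = 89.507 sabins.
ΔA needed = 89.507 − 58.144 = 31.363 sabins.
Net gain per m²: Δα = 0.87 − 0.02 = 0.85.
Panel area = 31.363 / 0.85 = 36.9 m².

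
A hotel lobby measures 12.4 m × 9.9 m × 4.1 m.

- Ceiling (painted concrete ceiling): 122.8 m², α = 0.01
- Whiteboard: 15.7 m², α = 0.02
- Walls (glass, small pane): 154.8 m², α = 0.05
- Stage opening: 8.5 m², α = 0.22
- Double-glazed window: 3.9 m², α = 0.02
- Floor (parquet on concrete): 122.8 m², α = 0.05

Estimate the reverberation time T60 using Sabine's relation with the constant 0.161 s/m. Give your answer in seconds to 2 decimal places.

4.67 s

Equivalent absorption area: A = 122.8·0.01 + 15.7·0.02 + 154.8·0.05 + 8.5·0.22 + 3.9·0.02 + 122.8·0.05 = 17.370 m².
V = 12.4·9.9·4.1 = 503.316 m³.
Sabine: RT60 = 0.161 × 503.316 / 17.370 = 4.67 s.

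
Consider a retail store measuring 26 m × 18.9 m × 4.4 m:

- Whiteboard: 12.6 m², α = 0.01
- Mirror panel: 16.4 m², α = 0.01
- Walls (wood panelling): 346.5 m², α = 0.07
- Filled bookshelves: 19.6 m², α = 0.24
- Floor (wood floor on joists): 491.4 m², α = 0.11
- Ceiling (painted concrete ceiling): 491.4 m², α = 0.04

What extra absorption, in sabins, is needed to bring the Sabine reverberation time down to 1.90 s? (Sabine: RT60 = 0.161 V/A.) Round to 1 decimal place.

Total absorption A₁ = 12.6·0.01 + 16.4·0.01 + 346.5·0.07 + 19.6·0.24 + 491.4·0.11 + 491.4·0.04
  = 0.126 + 0.164 + 24.255 + 4.704 + 54.054 + 19.656 = 102.959 m² sabins.
V = 2162.16 m³. Required absorption A₂ = 0.161 × 2162.16 / 1.90 = 183.215 sabins.
Additional absorption ΔA = 183.215 − 102.959 = 80.3 sabins.

80.3 sabins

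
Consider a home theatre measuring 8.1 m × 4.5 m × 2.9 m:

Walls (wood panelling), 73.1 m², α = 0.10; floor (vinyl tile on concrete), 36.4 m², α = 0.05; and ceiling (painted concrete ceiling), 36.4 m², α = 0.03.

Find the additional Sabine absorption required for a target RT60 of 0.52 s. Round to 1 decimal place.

22.5 sabins

Equivalent absorption area: A₁ = 73.1*0.10 + 36.4*0.05 + 36.4*0.03 = 10.222 m².
V = 105.705 m³. Required absorption A₂ = 0.161 × 105.705 / 0.52 = 32.728 sabins.
Shortfall: 32.728 − 10.222 = 22.5 sabins.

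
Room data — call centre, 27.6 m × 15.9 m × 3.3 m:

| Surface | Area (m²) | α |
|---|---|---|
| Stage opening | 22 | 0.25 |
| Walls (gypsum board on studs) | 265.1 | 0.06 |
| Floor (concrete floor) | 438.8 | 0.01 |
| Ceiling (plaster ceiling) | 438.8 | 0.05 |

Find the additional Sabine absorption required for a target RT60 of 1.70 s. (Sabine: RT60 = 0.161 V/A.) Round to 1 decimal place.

89.4 sabins

Equivalent absorption area: A₁ = 22×0.25 + 265.1×0.06 + 438.8×0.01 + 438.8×0.05 = 47.734 m².
For T = 1.70 s, need A₂ = 0.161·V/T = 0.161·1448.172/1.70 = 137.150 sabins.
Additional absorption ΔA = 137.150 − 47.734 = 89.4 sabins.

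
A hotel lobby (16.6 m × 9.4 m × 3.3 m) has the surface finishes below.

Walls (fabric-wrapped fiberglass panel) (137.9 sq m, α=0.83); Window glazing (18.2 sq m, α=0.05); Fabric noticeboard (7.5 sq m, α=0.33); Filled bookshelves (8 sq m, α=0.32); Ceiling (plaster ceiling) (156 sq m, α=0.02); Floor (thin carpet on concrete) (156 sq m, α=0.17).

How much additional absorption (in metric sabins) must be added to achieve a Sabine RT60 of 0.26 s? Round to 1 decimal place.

A₁ = Σ Sᵢαᵢ = 137.9·0.83 + 18.2·0.05 + 7.5·0.33 + 8·0.32 + 156·0.02 + 156·0.17 = 150.042 sabins.
V = 514.932 m³. Required absorption A₂ = 0.161 × 514.932 / 0.26 = 318.862 sabins.
Additional absorption ΔA = 318.862 − 150.042 = 168.8 sabins.

168.8 sabins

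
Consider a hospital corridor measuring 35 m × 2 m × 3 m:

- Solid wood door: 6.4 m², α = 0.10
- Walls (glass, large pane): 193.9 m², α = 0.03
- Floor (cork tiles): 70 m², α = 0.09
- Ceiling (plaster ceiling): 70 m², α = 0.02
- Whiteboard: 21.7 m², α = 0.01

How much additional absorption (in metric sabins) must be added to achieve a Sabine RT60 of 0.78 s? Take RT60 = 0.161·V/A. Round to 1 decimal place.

29.0 sabins

Equivalent absorption area: A₁ = 6.4·0.10 + 193.9·0.03 + 70·0.09 + 70·0.02 + 21.7·0.01 = 14.374 m².
Target A₂ = 0.161·210/0.78 = 43.346 sabins (V = 210 m³).
Additional absorption ΔA = 43.346 − 14.374 = 29.0 sabins.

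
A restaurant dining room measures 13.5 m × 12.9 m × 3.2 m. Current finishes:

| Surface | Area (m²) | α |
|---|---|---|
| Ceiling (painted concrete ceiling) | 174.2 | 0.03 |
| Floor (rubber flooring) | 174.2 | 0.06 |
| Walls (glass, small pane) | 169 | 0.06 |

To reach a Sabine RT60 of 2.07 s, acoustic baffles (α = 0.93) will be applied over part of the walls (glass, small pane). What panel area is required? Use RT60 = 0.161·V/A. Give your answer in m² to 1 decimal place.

Summing Sᵢαᵢ: 5.226 + 10.452 + 10.140 → A₁ = 25.818 sabins.
V = 557.28 m³. Target absorption A₂ = 0.161 × 557.28 / 2.07 = 43.344 sabins.
ΔA needed = 43.344 − 25.818 = 17.526 sabins.
Each m² of panel replacing the walls (glass, small pane) adds (0.93 − 0.06) = 0.87 sabins.
Area = ΔA/Δα = 17.526/0.87 = 20.1 m².

20.1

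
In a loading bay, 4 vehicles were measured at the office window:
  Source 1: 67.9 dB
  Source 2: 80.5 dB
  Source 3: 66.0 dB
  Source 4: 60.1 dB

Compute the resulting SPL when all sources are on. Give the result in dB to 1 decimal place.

Sum in the linear (power) domain: Σ 10^(Lᵢ/10) = 10^(67.9/10) + 10^(80.5/10) + 10^(66.0/10) + 10^(60.1/10) = 1.234e+08.
Back to dB: 10·log₁₀ Σ = 80.9 dB.

80.9 dB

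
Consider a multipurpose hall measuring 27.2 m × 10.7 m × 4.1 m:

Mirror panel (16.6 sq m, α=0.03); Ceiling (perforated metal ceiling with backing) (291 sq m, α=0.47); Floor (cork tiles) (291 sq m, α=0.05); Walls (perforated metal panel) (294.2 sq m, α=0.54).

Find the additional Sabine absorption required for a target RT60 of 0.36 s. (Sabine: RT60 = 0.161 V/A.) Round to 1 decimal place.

223.0 sabins

Equivalent absorption area: A₁ = 16.6*0.03 + 291*0.47 + 291*0.05 + 294.2*0.54 = 310.686 sq m.
For T = 0.36 s, need A₂ = 0.161·V/T = 0.161·1193.264/0.36 = 533.654 sabins.
Shortfall: 533.654 − 310.686 = 223.0 sabins.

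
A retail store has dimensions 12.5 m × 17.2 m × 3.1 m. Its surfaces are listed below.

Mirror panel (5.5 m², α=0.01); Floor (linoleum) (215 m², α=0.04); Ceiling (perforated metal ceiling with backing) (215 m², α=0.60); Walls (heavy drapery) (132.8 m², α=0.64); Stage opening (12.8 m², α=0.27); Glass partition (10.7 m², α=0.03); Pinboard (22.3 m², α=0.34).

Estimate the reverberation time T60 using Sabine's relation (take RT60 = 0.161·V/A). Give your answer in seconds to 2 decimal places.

0.46 seconds

Summing Sᵢαᵢ: 0.055 + 8.600 + 129.000 + 84.992 + 3.456 + 0.321 + 7.582 → A = 234.006 sabins.
Volume V = 12.5 × 17.2 × 3.1 = 666.5 m³.
T = 0.161 V/A = 0.161·666.5/234.006 = 0.46 s.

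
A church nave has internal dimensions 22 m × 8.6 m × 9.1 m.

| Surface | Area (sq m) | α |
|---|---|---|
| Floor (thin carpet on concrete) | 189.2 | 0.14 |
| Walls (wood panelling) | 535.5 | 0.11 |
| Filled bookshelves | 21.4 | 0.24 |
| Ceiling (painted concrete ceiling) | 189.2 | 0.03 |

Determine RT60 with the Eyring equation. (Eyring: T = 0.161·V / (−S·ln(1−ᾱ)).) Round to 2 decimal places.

S = Σ Sᵢ = 935.3 sq m.
Σ(Sᵢαᵢ) = 189.2×0.14 + 535.5×0.11 + 21.4×0.24 + 189.2×0.03 = 96.205.
Mean coefficient ᾱ = A/S = 0.1029.
Eyring denominator: −S ln(1−ᾱ) = 101.562.
V = 22 × 8.6 × 9.1 = 1721.72 m³.
T = 0.161·V/[−S·ln(1−ᾱ)] = 0.161·1721.72/101.562 = 2.73 s.

2.73 seconds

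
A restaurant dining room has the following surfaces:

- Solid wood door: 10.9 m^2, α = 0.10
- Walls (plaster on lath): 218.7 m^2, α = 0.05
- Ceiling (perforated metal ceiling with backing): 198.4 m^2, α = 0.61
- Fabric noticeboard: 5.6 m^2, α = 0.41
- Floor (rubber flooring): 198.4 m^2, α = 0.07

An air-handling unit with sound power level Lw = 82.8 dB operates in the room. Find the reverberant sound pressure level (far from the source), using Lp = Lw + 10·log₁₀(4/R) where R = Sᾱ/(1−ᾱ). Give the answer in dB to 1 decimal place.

65.9 dB

Σ(Sᵢαᵢ) = 10.9×0.10 + 218.7×0.05 + 198.4×0.61 + 5.6×0.41 + 198.4×0.07 = 149.233; total area S = 632.0 m^2.
ᾱ = 149.233/632.0 = 0.2361; R = Sᾱ/(1−ᾱ) = 149.233/(1−0.2361) = 195.357 m^2.
Lp = 82.8 + 10·log₁₀(4/195.357) = 82.8 + (-16.89) = 65.9 dB.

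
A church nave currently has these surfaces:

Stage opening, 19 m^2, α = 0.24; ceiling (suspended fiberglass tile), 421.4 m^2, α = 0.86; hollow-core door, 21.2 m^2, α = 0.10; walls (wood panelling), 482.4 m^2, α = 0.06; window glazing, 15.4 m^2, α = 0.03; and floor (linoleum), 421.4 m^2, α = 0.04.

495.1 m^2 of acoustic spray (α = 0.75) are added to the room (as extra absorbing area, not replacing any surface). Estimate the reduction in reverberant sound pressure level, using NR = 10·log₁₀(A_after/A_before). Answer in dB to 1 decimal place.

2.8 dB

Total absorption A_before = 19·0.24 + 421.4·0.86 + 21.2·0.10 + 482.4·0.06 + 15.4·0.03 + 421.4·0.04
  = 4.560 + 362.404 + 2.120 + 28.944 + 0.462 + 16.856 = 415.346 m^2 sabins.
Added absorption = 495.1 × 0.75 = 371.325 sabins.
A_after = 415.346 + 371.325 = 786.671 sabins.
NR = 10·log₁₀(786.671/415.346) = 2.8 dB.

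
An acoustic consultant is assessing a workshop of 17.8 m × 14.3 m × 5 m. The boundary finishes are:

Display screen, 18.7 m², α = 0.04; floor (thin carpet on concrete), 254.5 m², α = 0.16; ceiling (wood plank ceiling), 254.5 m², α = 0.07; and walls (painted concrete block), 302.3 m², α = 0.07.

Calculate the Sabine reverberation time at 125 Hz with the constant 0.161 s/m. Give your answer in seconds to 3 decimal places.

2.547 sec

Total absorption A = 18.7*0.04 + 254.5*0.16 + 254.5*0.07 + 302.3*0.07
  = 0.748 + 40.720 + 17.815 + 21.161 = 80.444 m² sabins.
Volume V = 17.8 × 14.3 × 5 = 1272.7 m³.
Sabine: RT60 = 0.161 × 1272.7 / 80.444 = 2.547 s.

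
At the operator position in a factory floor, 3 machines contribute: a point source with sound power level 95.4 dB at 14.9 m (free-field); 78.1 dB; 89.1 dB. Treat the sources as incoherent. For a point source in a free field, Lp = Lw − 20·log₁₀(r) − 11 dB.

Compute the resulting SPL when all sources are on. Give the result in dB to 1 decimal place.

Source at 14.9 m: Lp = 95.4 − 20·log₁₀(14.9) − 11 = 60.9 dB.
Converting to relative power and adding: 10^(60.9/10) + 10^(78.1/10) + 10^(89.1/10) = 8.786e+08.
Back to dB: 10·log₁₀ Σ = 89.4 dB.

89.4 dB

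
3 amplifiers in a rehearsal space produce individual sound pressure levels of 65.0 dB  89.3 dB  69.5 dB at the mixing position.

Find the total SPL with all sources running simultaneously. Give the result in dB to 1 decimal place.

Converting to relative power and adding: 10^(65.0/10) + 10^(89.3/10) + 10^(69.5/10) = 8.632e+08.
Combined level = 10 log₁₀(8.632e+08) = 89.4 dB.

89.4 dB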